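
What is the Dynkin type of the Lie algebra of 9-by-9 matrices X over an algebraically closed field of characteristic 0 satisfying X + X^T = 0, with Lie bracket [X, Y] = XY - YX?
B4

This is so(9) with 9 odd, which has dimension 9(9-1)/2 = 36 and rank (9-1)/2 = 4. In the classification of classical Lie algebras, the orthogonal algebra so(2n+1) in an odd number of variables has type B_n; here n = 4, so the Dynkin diagram is a chain of 4 nodes with a double edge at one end; the terminal node there is the unique short simple root (B_4). Hence the type is B_4.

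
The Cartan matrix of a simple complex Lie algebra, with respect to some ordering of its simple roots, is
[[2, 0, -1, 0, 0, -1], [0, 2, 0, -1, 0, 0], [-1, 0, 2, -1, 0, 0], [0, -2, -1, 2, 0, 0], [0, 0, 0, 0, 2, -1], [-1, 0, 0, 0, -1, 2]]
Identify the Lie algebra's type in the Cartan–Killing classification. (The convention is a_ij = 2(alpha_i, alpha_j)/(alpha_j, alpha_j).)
The matrix has rank 6 with 2's on the diagonal. Reading the off-diagonal entries as Dynkin edges (a single edge where a_ij = a_ji = -1; a double or triple edge where a_ij * a_ji = 2 or 3), the diagram is a chain of 6 nodes with a double edge at one end; the terminal node there is the unique short simple root (B_6). One simple-root ordering that puts it in standard form is (alpha_5, alpha_6, alpha_1, alpha_3, alpha_4, alpha_2). So the algebra is type B_6, i.e. so(13).

B6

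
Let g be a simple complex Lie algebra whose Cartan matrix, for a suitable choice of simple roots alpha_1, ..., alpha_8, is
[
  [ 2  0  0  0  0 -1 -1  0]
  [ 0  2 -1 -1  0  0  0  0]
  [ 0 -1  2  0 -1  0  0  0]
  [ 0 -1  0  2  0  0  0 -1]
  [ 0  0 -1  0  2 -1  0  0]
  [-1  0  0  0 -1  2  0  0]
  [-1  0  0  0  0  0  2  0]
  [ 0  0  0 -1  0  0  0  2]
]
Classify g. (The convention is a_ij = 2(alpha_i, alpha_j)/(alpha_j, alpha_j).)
type A_8

The matrix has rank 8 with 2's on the diagonal. Reading the off-diagonal entries as Dynkin edges (a single edge where a_ij = a_ji = -1; a double or triple edge where a_ij * a_ji = 2 or 3), the diagram is a chain of 8 nodes with single edges (A_8). One simple-root ordering that puts it in standard form is (alpha_7, alpha_1, alpha_6, alpha_5, alpha_3, alpha_2, alpha_4, alpha_8). So the algebra is type A_8, i.e. sl(9).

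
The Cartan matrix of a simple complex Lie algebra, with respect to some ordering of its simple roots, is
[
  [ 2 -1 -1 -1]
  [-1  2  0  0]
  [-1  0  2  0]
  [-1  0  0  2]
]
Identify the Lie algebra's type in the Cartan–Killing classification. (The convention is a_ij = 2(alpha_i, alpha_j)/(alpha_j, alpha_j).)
The matrix has rank 4 with 2's on the diagonal. Reading the off-diagonal entries as Dynkin edges (a single edge where a_ij = a_ji = -1; a double or triple edge where a_ij * a_ji = 2 or 3), the diagram is a chain of 2 nodes with a fork of two nodes at one end (D_4). One simple-root ordering that puts it in standard form is (alpha_2, alpha_1, alpha_3, alpha_4). So the algebra is type D_4, i.e. so(8).

D4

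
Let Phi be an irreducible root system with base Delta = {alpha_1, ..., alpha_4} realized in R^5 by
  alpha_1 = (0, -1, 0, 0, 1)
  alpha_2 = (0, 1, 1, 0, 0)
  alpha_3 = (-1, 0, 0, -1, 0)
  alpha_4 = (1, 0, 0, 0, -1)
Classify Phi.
Compute the Cartan integers a_ij = 2(alpha_i, alpha_j)/(alpha_j, alpha_j); the resulting 4x4 Cartan matrix is
[[2, -1, 0, -1], [-1, 2, 0, 0], [0, 0, 2, -1], [-1, 0, -1, 2]].
All simple roots have the same length, so the diagram is simply laced. The associated Dynkin diagram is a chain of 4 nodes with single edges (A_4), so the type is A_4 (the algebra sl(5)).

A_4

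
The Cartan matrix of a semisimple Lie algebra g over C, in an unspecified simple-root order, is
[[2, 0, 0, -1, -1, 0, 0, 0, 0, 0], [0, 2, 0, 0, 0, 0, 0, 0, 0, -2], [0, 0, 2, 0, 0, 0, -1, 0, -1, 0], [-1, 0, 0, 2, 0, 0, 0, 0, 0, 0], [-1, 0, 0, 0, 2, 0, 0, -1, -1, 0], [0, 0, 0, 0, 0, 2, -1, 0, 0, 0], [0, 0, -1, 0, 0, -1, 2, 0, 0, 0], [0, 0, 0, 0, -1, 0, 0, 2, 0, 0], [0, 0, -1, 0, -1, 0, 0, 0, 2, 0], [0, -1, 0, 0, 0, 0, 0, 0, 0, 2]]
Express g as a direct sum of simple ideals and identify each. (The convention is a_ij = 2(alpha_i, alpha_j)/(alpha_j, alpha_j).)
B_2 ⊕ E_8

The diagram associated to this matrix has two connected components: the simple roots {alpha_2, alpha_10} form a chain of 2 nodes with a double edge at one end; the terminal node there is the unique short simple root (B_2), and {alpha_1, alpha_3, alpha_4, alpha_5, alpha_6, alpha_7, alpha_8, alpha_9} form a chain of 7 nodes with one extra node attached to the third node from one end (E_8). A semisimple Lie algebra decomposes uniquely as the direct sum of simple ideals, one per connected component of its Dynkin diagram, so g ≅ B_2 ⊕ E_8 (dimension 10 + 248 = 258).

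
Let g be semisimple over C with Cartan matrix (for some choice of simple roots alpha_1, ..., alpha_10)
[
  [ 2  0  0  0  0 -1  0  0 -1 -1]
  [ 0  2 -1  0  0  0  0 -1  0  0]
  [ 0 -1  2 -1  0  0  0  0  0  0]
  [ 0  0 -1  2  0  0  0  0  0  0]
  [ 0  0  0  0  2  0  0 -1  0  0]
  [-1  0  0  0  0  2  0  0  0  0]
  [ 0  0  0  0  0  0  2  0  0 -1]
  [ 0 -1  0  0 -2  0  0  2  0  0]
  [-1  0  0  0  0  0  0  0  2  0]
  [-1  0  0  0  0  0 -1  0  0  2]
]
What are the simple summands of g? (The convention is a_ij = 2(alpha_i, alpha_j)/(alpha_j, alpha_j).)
B_5 + D_5

The diagram associated to this matrix has two connected components: the simple roots {alpha_2, alpha_3, alpha_4, alpha_5, alpha_8} form a chain of 5 nodes with a double edge at one end; the terminal node there is the unique short simple root (B_5), and {alpha_1, alpha_6, alpha_7, alpha_9, alpha_10} form a chain of 3 nodes with a fork of two nodes at one end (D_5). A semisimple Lie algebra decomposes uniquely as the direct sum of simple ideals, one per connected component of its Dynkin diagram, so g ≅ B_5 ⊕ D_5 (dimension 55 + 45 = 100).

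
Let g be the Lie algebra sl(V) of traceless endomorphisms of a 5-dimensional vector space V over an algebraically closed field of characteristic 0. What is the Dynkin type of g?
This is sl(5), which has dimension 5^2 - 1 = 24 and rank 5 - 1 = 4 (a Cartan subalgebra is the diagonal traceless matrices). In the classification of classical Lie algebras, the special linear algebra sl(n+1) has type A_n; here n = 4, so the Dynkin diagram is a chain of 4 nodes with single edges (A_4). Hence the type is A_4.

A_4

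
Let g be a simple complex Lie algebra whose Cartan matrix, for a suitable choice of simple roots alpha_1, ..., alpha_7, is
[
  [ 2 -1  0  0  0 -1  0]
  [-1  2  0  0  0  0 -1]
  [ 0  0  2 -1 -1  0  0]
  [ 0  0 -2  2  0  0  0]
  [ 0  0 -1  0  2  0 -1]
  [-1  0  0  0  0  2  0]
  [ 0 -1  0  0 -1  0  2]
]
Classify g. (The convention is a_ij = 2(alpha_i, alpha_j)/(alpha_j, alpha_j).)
The matrix has rank 7 with 2's on the diagonal. Reading the off-diagonal entries as Dynkin edges (a single edge where a_ij = a_ji = -1; a double or triple edge where a_ij * a_ji = 2 or 3), the diagram is a chain of 7 nodes with a double edge at one end; the terminal node there is the unique long simple root (C_7). One simple-root ordering that puts it in standard form is (alpha_6, alpha_1, alpha_2, alpha_7, alpha_5, alpha_3, alpha_4). So the algebra is type C_7, i.e. sp(14).

type C_7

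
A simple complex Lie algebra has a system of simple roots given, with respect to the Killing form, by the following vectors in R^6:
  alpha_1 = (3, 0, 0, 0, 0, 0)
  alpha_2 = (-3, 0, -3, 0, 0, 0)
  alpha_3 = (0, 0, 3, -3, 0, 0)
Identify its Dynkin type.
Compute the Cartan integers a_ij = 2(alpha_i, alpha_j)/(alpha_j, alpha_j); the resulting 3x3 Cartan matrix is
[[2, -1, 0], [-2, 2, -1], [0, -1, 2]].
The roots have two lengths (squared-length ratio 2:1); the short ones are alpha_{1}. The associated Dynkin diagram is a chain of 3 nodes with a double edge at one end; the terminal node there is the unique short simple root (B_3), so the type is B_3 (the algebra so(7)).

B_3 (so(7))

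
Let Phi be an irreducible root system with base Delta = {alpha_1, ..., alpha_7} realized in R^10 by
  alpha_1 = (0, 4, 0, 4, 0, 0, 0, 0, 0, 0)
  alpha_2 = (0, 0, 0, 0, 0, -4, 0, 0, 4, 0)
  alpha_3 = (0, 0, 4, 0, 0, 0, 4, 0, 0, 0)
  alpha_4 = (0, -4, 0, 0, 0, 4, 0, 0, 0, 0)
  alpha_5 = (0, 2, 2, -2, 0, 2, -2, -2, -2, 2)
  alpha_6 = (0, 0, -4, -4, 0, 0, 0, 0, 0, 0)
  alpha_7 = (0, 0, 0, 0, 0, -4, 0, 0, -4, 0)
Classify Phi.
Compute the Cartan integers a_ij = 2(alpha_i, alpha_j)/(alpha_j, alpha_j); the resulting 7x7 Cartan matrix is
[[2, 0, 0, -1, 0, -1, 0], [0, 2, 0, -1, -1, 0, 0], [0, 0, 2, 0, 0, -1, 0], [-1, -1, 0, 2, 0, 0, -1], [0, -1, 0, 0, 2, 0, 0], [-1, 0, -1, 0, 0, 2, 0], [0, 0, 0, -1, 0, 0, 2]].
All simple roots have the same length, so the diagram is simply laced. The associated Dynkin diagram is a chain of 6 nodes with one extra node attached to the third node from one end (E_7), so the type is E_7.

E7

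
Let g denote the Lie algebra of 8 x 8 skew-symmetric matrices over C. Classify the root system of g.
This is so(8) with 8 even, which has dimension 8(8-1)/2 = 28 and rank 8/2 = 4. In the classification of classical Lie algebras, the orthogonal algebra so(2n) in an even number of variables has type D_n; here n = 4, so the Dynkin diagram is a chain of 2 nodes with a fork of two nodes at one end (D_4). Hence the type is D_4.

D4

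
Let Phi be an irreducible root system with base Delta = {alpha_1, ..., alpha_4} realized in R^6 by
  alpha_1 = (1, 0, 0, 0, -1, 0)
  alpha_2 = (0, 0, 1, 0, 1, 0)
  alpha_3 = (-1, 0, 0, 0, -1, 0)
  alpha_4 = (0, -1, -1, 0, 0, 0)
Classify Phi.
type D_4

Compute the Cartan integers a_ij = 2(alpha_i, alpha_j)/(alpha_j, alpha_j); the resulting 4x4 Cartan matrix is
[[2, -1, 0, 0], [-1, 2, -1, -1], [0, -1, 2, 0], [0, -1, 0, 2]].
All simple roots have the same length, so the diagram is simply laced. The associated Dynkin diagram is a chain of 2 nodes with a fork of two nodes at one end (D_4), so the type is D_4 (the algebra so(8)).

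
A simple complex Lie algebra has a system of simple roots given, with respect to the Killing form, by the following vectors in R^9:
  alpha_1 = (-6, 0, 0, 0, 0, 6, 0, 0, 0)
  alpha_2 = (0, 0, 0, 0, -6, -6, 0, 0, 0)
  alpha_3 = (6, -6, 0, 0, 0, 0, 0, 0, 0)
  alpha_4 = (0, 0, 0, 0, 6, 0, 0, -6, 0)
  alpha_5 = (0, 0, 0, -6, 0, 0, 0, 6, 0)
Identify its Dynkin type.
A_5 (sl(6))

Compute the Cartan integers a_ij = 2(alpha_i, alpha_j)/(alpha_j, alpha_j); the resulting 5x5 Cartan matrix is
[[2, -1, -1, 0, 0], [-1, 2, 0, -1, 0], [-1, 0, 2, 0, 0], [0, -1, 0, 2, -1], [0, 0, 0, -1, 2]].
All simple roots have the same length, so the diagram is simply laced. The associated Dynkin diagram is a chain of 5 nodes with single edges (A_5), so the type is A_5 (the algebra sl(6)).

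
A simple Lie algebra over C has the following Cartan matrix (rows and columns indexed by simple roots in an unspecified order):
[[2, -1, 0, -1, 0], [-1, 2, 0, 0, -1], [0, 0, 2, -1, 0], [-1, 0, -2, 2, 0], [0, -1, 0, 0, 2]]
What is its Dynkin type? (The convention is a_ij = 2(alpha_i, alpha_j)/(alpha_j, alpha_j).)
B_5

The matrix has rank 5 with 2's on the diagonal. Reading the off-diagonal entries as Dynkin edges (a single edge where a_ij = a_ji = -1; a double or triple edge where a_ij * a_ji = 2 or 3), the diagram is a chain of 5 nodes with a double edge at one end; the terminal node there is the unique short simple root (B_5). One simple-root ordering that puts it in standard form is (alpha_5, alpha_2, alpha_1, alpha_4, alpha_3). So the algebra is type B_5, i.e. so(11).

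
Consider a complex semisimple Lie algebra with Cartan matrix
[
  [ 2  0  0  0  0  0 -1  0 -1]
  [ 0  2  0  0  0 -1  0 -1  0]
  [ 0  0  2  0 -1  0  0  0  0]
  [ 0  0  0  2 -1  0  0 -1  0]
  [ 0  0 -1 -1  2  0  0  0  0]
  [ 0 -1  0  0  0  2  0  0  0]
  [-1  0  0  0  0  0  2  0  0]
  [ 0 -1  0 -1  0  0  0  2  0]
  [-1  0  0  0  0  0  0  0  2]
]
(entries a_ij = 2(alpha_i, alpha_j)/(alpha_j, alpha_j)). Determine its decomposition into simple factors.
A_3 (sl(4)) ⊕ A_6 (sl(7))

The diagram associated to this matrix has two connected components: the simple roots {alpha_1, alpha_7, alpha_9} form a chain of 3 nodes with single edges (A_3), and {alpha_2, alpha_3, alpha_4, alpha_5, alpha_6, alpha_8} form a chain of 6 nodes with single edges (A_6). A semisimple Lie algebra decomposes uniquely as the direct sum of simple ideals, one per connected component of its Dynkin diagram, so g ≅ A_3 ⊕ A_6 (dimension 15 + 48 = 63).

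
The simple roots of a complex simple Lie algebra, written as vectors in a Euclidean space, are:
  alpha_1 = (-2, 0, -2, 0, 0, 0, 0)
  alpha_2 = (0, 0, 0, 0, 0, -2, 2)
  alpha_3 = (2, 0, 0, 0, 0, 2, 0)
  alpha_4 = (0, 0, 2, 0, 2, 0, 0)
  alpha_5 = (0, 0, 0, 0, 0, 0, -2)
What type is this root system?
Compute the Cartan integers a_ij = 2(alpha_i, alpha_j)/(alpha_j, alpha_j); the resulting 5x5 Cartan matrix is
[[2, 0, -1, -1, 0], [0, 2, -1, 0, -2], [-1, -1, 2, 0, 0], [-1, 0, 0, 2, 0], [0, -1, 0, 0, 2]].
The roots have two lengths (squared-length ratio 2:1); the short ones are alpha_{5}. The associated Dynkin diagram is a chain of 5 nodes with a double edge at one end; the terminal node there is the unique short simple root (B_5), so the type is B_5 (the algebra so(11)).

B_5 (so(11))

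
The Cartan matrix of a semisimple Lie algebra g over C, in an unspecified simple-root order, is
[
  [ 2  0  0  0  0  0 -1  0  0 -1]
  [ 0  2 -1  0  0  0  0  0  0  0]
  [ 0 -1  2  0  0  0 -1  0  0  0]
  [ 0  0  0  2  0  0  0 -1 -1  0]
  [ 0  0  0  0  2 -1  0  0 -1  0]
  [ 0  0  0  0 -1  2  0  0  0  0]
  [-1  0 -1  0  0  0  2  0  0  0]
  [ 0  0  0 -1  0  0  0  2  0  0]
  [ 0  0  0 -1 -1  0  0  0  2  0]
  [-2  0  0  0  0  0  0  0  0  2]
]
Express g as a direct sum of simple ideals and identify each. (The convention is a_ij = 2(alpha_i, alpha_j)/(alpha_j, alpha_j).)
A5 + C5

The diagram associated to this matrix has two connected components: the simple roots {alpha_4, alpha_5, alpha_6, alpha_8, alpha_9} form a chain of 5 nodes with single edges (A_5), and {alpha_1, alpha_2, alpha_3, alpha_7, alpha_10} form a chain of 5 nodes with a double edge at one end; the terminal node there is the unique long simple root (C_5). A semisimple Lie algebra decomposes uniquely as the direct sum of simple ideals, one per connected component of its Dynkin diagram, so g ≅ A_5 ⊕ C_5 (dimension 35 + 55 = 90).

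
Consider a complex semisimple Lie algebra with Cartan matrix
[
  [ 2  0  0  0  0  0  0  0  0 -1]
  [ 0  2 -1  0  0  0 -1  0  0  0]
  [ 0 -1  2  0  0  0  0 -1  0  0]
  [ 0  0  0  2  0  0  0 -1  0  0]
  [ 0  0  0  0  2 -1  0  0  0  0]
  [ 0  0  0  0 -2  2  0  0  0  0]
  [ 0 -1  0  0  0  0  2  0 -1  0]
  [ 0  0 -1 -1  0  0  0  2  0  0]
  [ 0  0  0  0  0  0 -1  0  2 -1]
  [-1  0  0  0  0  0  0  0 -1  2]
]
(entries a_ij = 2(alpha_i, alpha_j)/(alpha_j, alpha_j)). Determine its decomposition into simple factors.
The diagram associated to this matrix has two connected components: the simple roots {alpha_1, alpha_2, alpha_3, alpha_4, alpha_7, alpha_8, alpha_9, alpha_10} form a chain of 8 nodes with single edges (A_8), and {alpha_5, alpha_6} form a chain of 2 nodes with a double edge at one end; the terminal node there is the unique short simple root (B_2). A semisimple Lie algebra decomposes uniquely as the direct sum of simple ideals, one per connected component of its Dynkin diagram, so g ≅ A_8 ⊕ B_2 (dimension 80 + 10 = 90).

A_8 (sl(9)) + B_2 (so(5))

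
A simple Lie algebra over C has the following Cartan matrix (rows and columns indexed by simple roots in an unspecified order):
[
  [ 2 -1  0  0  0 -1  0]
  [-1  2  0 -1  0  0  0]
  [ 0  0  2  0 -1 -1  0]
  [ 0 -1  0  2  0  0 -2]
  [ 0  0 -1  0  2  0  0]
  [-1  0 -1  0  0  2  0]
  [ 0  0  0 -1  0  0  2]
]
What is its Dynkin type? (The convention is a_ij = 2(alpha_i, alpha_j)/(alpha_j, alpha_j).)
B_7

The matrix has rank 7 with 2's on the diagonal. Reading the off-diagonal entries as Dynkin edges (a single edge where a_ij = a_ji = -1; a double or triple edge where a_ij * a_ji = 2 or 3), the diagram is a chain of 7 nodes with a double edge at one end; the terminal node there is the unique short simple root (B_7). One simple-root ordering that puts it in standard form is (alpha_5, alpha_3, alpha_6, alpha_1, alpha_2, alpha_4, alpha_7). So the algebra is type B_7, i.e. so(15).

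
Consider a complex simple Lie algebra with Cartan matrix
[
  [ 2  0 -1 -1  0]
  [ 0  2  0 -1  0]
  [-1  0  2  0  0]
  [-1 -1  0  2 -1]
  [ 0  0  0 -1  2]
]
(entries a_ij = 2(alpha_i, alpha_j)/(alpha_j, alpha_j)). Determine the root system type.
The matrix has rank 5 with 2's on the diagonal. Reading the off-diagonal entries as Dynkin edges (a single edge where a_ij = a_ji = -1; a double or triple edge where a_ij * a_ji = 2 or 3), the diagram is a chain of 3 nodes with a fork of two nodes at one end (D_5). One simple-root ordering that puts it in standard form is (alpha_3, alpha_1, alpha_4, alpha_2, alpha_5). So the algebra is type D_5, i.e. so(10).

type D_5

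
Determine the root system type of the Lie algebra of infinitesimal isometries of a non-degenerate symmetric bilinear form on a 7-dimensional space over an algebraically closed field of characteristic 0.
This is so(7) with 7 odd, which has dimension 7(7-1)/2 = 21 and rank (7-1)/2 = 3. In the classification of classical Lie algebras, the orthogonal algebra so(2n+1) in an odd number of variables has type B_n; here n = 3, so the Dynkin diagram is a chain of 3 nodes with a double edge at one end; the terminal node there is the unique short simple root (B_3). Hence the type is B_3.

B_3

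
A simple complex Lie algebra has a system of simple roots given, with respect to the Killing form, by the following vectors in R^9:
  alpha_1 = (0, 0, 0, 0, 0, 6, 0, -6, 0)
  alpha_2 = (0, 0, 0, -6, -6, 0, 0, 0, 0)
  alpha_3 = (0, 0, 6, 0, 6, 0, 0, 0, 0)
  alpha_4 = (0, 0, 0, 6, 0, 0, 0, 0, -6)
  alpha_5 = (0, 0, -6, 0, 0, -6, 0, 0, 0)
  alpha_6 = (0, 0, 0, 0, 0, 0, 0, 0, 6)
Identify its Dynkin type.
Compute the Cartan integers a_ij = 2(alpha_i, alpha_j)/(alpha_j, alpha_j); the resulting 6x6 Cartan matrix is
[[2, 0, 0, 0, -1, 0], [0, 2, -1, -1, 0, 0], [0, -1, 2, 0, -1, 0], [0, -1, 0, 2, 0, -2], [-1, 0, -1, 0, 2, 0], [0, 0, 0, -1, 0, 2]].
The roots have two lengths (squared-length ratio 2:1); the short ones are alpha_{6}. The associated Dynkin diagram is a chain of 6 nodes with a double edge at one end; the terminal node there is the unique short simple root (B_6), so the type is B_6 (the algebra so(13)).

type B_6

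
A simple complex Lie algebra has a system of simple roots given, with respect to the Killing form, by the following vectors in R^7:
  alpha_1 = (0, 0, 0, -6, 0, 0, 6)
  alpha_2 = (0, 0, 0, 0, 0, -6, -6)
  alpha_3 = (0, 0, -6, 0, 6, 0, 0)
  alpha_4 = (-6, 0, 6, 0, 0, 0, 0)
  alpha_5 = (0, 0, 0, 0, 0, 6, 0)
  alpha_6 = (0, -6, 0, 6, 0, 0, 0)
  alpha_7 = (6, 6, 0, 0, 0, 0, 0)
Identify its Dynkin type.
Compute the Cartan integers a_ij = 2(alpha_i, alpha_j)/(alpha_j, alpha_j); the resulting 7x7 Cartan matrix is
[[2, -1, 0, 0, 0, -1, 0], [-1, 2, 0, 0, -2, 0, 0], [0, 0, 2, -1, 0, 0, 0], [0, 0, -1, 2, 0, 0, -1], [0, -1, 0, 0, 2, 0, 0], [-1, 0, 0, 0, 0, 2, -1], [0, 0, 0, -1, 0, -1, 2]].
The roots have two lengths (squared-length ratio 2:1); the short ones are alpha_{5}. The associated Dynkin diagram is a chain of 7 nodes with a double edge at one end; the terminal node there is the unique short simple root (B_7), so the type is B_7 (the algebra so(15)).

B_7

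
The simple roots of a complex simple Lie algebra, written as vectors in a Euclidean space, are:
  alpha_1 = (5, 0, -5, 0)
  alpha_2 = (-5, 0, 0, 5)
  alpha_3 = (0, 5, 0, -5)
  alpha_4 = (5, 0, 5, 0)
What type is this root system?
D_4 (so(8))

Compute the Cartan integers a_ij = 2(alpha_i, alpha_j)/(alpha_j, alpha_j); the resulting 4x4 Cartan matrix is
[[2, -1, 0, 0], [-1, 2, -1, -1], [0, -1, 2, 0], [0, -1, 0, 2]].
All simple roots have the same length, so the diagram is simply laced. The associated Dynkin diagram is a chain of 2 nodes with a fork of two nodes at one end (D_4), so the type is D_4 (the algebra so(8)).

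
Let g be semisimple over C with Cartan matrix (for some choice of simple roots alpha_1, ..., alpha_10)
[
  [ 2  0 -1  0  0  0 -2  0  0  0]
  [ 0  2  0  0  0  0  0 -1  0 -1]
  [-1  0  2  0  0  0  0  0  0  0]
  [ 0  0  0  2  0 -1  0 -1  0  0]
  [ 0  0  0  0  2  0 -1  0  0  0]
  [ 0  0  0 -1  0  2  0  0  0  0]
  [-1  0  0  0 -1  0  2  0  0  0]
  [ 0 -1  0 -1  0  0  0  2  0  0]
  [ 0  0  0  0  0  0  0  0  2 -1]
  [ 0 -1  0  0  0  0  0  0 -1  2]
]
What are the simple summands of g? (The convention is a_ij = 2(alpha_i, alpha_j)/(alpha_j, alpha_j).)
The diagram associated to this matrix has two connected components: the simple roots {alpha_2, alpha_4, alpha_6, alpha_8, alpha_9, alpha_10} form a chain of 6 nodes with single edges (A_6), and {alpha_1, alpha_3, alpha_5, alpha_7} form a chain of 4 nodes with a double edge between the middle two (F_4). A semisimple Lie algebra decomposes uniquely as the direct sum of simple ideals, one per connected component of its Dynkin diagram, so g ≅ A_6 ⊕ F_4 (dimension 48 + 52 = 100).

A_6 (sl(7)) ⊕ F_4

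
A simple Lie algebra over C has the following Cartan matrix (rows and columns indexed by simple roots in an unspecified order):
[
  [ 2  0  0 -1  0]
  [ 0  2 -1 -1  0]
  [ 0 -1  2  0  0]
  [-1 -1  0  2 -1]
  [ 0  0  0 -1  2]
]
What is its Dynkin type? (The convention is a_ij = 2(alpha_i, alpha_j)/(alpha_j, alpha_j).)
The matrix has rank 5 with 2's on the diagonal. Reading the off-diagonal entries as Dynkin edges (a single edge where a_ij = a_ji = -1; a double or triple edge where a_ij * a_ji = 2 or 3), the diagram is a chain of 3 nodes with a fork of two nodes at one end (D_5). One simple-root ordering that puts it in standard form is (alpha_3, alpha_2, alpha_4, alpha_5, alpha_1). So the algebra is type D_5, i.e. so(10).

D5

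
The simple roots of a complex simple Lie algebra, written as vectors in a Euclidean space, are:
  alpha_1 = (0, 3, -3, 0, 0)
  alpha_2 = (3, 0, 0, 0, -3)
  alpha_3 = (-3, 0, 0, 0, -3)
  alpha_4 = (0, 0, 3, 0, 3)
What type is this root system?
type D_4

Compute the Cartan integers a_ij = 2(alpha_i, alpha_j)/(alpha_j, alpha_j); the resulting 4x4 Cartan matrix is
[[2, 0, 0, -1], [0, 2, 0, -1], [0, 0, 2, -1], [-1, -1, -1, 2]].
All simple roots have the same length, so the diagram is simply laced. The associated Dynkin diagram is a chain of 2 nodes with a fork of two nodes at one end (D_4), so the type is D_4 (the algebra so(8)).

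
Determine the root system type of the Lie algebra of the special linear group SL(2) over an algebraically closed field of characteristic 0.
type A_1

This is sl(2), which has dimension 2^2 - 1 = 3 and rank 2 - 1 = 1 (a Cartan subalgebra is the diagonal traceless matrices). In the classification of classical Lie algebras, the special linear algebra sl(n+1) has type A_n; here n = 1, so the Dynkin diagram is a chain of 1 nodes with single edges (A_1). Hence the type is A_1.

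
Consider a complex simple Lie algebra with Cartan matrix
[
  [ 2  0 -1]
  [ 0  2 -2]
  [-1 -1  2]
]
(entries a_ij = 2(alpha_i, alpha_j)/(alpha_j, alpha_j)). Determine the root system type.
The matrix has rank 3 with 2's on the diagonal. Reading the off-diagonal entries as Dynkin edges (a single edge where a_ij = a_ji = -1; a double or triple edge where a_ij * a_ji = 2 or 3), the diagram is a chain of 3 nodes with a double edge at one end; the terminal node there is the unique long simple root (C_3). One simple-root ordering that puts it in standard form is (alpha_1, alpha_3, alpha_2). So the algebra is type C_3, i.e. sp(6).

C_3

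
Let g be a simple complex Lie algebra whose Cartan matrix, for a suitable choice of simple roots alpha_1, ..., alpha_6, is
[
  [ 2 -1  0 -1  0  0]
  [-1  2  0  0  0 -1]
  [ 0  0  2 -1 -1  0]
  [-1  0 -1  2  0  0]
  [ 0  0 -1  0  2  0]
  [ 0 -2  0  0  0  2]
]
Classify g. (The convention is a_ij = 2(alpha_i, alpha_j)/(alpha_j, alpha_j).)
C6

The matrix has rank 6 with 2's on the diagonal. Reading the off-diagonal entries as Dynkin edges (a single edge where a_ij = a_ji = -1; a double or triple edge where a_ij * a_ji = 2 or 3), the diagram is a chain of 6 nodes with a double edge at one end; the terminal node there is the unique long simple root (C_6). One simple-root ordering that puts it in standard form is (alpha_5, alpha_3, alpha_4, alpha_1, alpha_2, alpha_6). So the algebra is type C_6, i.e. sp(12).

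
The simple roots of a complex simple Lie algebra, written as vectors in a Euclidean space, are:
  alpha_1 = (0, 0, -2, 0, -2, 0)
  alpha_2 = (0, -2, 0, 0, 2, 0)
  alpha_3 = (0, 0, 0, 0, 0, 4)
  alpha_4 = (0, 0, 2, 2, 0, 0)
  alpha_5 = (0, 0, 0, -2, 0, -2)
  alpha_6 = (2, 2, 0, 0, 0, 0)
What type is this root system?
Compute the Cartan integers a_ij = 2(alpha_i, alpha_j)/(alpha_j, alpha_j); the resulting 6x6 Cartan matrix is
[[2, -1, 0, -1, 0, 0], [-1, 2, 0, 0, 0, -1], [0, 0, 2, 0, -2, 0], [-1, 0, 0, 2, -1, 0], [0, 0, -1, -1, 2, 0], [0, -1, 0, 0, 0, 2]].
The roots have two lengths (squared-length ratio 2:1); the short ones are alpha_{1,2,4,5,6}. The associated Dynkin diagram is a chain of 6 nodes with a double edge at one end; the terminal node there is the unique long simple root (C_6), so the type is C_6 (the algebra sp(12)).

C_6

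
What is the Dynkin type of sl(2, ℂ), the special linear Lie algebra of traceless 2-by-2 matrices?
This is sl(2), which has dimension 2^2 - 1 = 3 and rank 2 - 1 = 1 (a Cartan subalgebra is the diagonal traceless matrices). In the classification of classical Lie algebras, the special linear algebra sl(n+1) has type A_n; here n = 1, so the Dynkin diagram is a chain of 1 nodes with single edges (A_1). Hence the type is A_1.

A1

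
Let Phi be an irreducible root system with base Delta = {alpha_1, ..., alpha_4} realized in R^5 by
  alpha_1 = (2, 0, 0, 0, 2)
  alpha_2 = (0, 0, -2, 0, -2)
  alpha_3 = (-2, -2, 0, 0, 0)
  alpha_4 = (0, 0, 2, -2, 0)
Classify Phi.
Compute the Cartan integers a_ij = 2(alpha_i, alpha_j)/(alpha_j, alpha_j); the resulting 4x4 Cartan matrix is
[[2, -1, -1, 0], [-1, 2, 0, -1], [-1, 0, 2, 0], [0, -1, 0, 2]].
All simple roots have the same length, so the diagram is simply laced. The associated Dynkin diagram is a chain of 4 nodes with single edges (A_4), so the type is A_4 (the algebra sl(5)).

type A_4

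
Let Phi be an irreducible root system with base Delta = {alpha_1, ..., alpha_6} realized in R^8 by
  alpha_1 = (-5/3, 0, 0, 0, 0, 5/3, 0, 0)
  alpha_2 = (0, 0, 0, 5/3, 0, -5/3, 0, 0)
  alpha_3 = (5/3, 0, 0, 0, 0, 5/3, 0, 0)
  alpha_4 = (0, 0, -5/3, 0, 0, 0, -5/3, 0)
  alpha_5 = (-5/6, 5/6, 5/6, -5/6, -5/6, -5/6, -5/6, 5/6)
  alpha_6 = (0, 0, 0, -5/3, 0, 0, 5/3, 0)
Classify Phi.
type E_6

Compute the Cartan integers a_ij = 2(alpha_i, alpha_j)/(alpha_j, alpha_j); the resulting 6x6 Cartan matrix is
[[2, -1, 0, 0, 0, 0], [-1, 2, -1, 0, 0, -1], [0, -1, 2, 0, -1, 0], [0, 0, 0, 2, 0, -1], [0, 0, -1, 0, 2, 0], [0, -1, 0, -1, 0, 2]].
All simple roots have the same length, so the diagram is simply laced. The associated Dynkin diagram is a chain of 5 nodes with one extra node attached to the third node from one end (E_6), so the type is E_6.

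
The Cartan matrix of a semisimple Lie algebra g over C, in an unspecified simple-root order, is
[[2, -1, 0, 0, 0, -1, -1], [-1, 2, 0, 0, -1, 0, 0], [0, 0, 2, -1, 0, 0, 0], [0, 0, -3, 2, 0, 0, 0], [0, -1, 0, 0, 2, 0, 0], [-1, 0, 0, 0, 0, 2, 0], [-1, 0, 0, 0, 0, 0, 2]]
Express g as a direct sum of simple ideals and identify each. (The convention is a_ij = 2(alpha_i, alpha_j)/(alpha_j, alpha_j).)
The diagram associated to this matrix has two connected components: the simple roots {alpha_1, alpha_2, alpha_5, alpha_6, alpha_7} form a chain of 3 nodes with a fork of two nodes at one end (D_5), and {alpha_3, alpha_4} form two nodes joined by a triple edge (G_2). A semisimple Lie algebra decomposes uniquely as the direct sum of simple ideals, one per connected component of its Dynkin diagram, so g ≅ D_5 ⊕ G_2 (dimension 45 + 14 = 59).

D_5 (so(10)) ⊕ G_2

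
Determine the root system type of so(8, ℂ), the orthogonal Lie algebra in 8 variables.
This is so(8) with 8 even, which has dimension 8(8-1)/2 = 28 and rank 8/2 = 4. In the classification of classical Lie algebras, the orthogonal algebra so(2n) in an even number of variables has type D_n; here n = 4, so the Dynkin diagram is a chain of 2 nodes with a fork of two nodes at one end (D_4). Hence the type is D_4.

D_4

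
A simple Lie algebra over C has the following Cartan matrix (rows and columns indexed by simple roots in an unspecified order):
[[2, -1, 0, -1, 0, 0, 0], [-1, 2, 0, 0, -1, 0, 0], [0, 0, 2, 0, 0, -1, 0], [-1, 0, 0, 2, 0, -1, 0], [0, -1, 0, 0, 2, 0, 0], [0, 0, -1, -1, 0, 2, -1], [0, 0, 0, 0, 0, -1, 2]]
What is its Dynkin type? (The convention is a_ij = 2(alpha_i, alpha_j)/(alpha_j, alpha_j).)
The matrix has rank 7 with 2's on the diagonal. Reading the off-diagonal entries as Dynkin edges (a single edge where a_ij = a_ji = -1; a double or triple edge where a_ij * a_ji = 2 or 3), the diagram is a chain of 5 nodes with a fork of two nodes at one end (D_7). One simple-root ordering that puts it in standard form is (alpha_5, alpha_2, alpha_1, alpha_4, alpha_6, alpha_7, alpha_3). So the algebra is type D_7, i.e. so(14).

type D_7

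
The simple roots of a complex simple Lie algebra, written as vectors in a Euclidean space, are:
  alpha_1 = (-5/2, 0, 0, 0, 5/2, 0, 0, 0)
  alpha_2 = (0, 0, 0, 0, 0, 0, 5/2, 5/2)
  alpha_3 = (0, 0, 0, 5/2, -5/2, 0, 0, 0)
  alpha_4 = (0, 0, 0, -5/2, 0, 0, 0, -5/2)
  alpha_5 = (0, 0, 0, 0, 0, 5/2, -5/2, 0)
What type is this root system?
A_5 (sl(6))

Compute the Cartan integers a_ij = 2(alpha_i, alpha_j)/(alpha_j, alpha_j); the resulting 5x5 Cartan matrix is
[[2, 0, -1, 0, 0], [0, 2, 0, -1, -1], [-1, 0, 2, -1, 0], [0, -1, -1, 2, 0], [0, -1, 0, 0, 2]].
All simple roots have the same length, so the diagram is simply laced. The associated Dynkin diagram is a chain of 5 nodes with single edges (A_5), so the type is A_5 (the algebra sl(6)).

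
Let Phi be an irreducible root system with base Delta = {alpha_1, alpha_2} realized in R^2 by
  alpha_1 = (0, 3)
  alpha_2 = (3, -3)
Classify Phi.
B_2 (so(5))

Compute the Cartan integers a_ij = 2(alpha_i, alpha_j)/(alpha_j, alpha_j); the resulting 2x2 Cartan matrix is
[[2, -1], [-2, 2]].
The roots have two lengths (squared-length ratio 2:1); the short ones are alpha_{1}. The associated Dynkin diagram is a chain of 2 nodes with a double edge at one end; the terminal node there is the unique short simple root (B_2), so the type is B_2 (the algebra so(5)).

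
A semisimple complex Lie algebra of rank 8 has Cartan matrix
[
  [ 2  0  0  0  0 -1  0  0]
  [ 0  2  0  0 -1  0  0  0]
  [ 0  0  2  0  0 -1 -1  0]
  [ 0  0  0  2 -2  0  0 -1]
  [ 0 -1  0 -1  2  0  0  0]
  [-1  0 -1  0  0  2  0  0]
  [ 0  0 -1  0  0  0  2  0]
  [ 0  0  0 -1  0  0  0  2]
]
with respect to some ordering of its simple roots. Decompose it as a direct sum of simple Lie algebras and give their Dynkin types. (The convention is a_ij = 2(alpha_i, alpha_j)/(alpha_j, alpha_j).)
A4 ⊕ F4

The diagram associated to this matrix has two connected components: the simple roots {alpha_1, alpha_3, alpha_6, alpha_7} form a chain of 4 nodes with single edges (A_4), and {alpha_2, alpha_4, alpha_5, alpha_8} form a chain of 4 nodes with a double edge between the middle two (F_4). A semisimple Lie algebra decomposes uniquely as the direct sum of simple ideals, one per connected component of its Dynkin diagram, so g ≅ A_4 ⊕ F_4 (dimension 24 + 52 = 76).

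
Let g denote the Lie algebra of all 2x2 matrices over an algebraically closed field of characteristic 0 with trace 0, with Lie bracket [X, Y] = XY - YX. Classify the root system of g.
A_1

This is sl(2), which has dimension 2^2 - 1 = 3 and rank 2 - 1 = 1 (a Cartan subalgebra is the diagonal traceless matrices). In the classification of classical Lie algebras, the special linear algebra sl(n+1) has type A_n; here n = 1, so the Dynkin diagram is a chain of 1 nodes with single edges (A_1). Hence the type is A_1.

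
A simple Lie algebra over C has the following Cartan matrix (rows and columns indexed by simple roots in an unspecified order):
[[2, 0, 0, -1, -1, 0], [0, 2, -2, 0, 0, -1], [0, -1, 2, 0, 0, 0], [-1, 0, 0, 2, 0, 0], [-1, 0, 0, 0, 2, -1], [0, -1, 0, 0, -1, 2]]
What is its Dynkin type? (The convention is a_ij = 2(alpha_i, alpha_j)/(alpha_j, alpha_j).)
The matrix has rank 6 with 2's on the diagonal. Reading the off-diagonal entries as Dynkin edges (a single edge where a_ij = a_ji = -1; a double or triple edge where a_ij * a_ji = 2 or 3), the diagram is a chain of 6 nodes with a double edge at one end; the terminal node there is the unique short simple root (B_6). One simple-root ordering that puts it in standard form is (alpha_4, alpha_1, alpha_5, alpha_6, alpha_2, alpha_3). So the algebra is type B_6, i.e. so(13).

type B_6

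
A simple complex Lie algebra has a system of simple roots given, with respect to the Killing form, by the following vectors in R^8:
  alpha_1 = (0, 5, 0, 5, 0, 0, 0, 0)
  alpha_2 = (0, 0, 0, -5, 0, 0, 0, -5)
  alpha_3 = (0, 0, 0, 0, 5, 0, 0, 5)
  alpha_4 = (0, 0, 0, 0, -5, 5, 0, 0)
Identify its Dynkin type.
type A_4

Compute the Cartan integers a_ij = 2(alpha_i, alpha_j)/(alpha_j, alpha_j); the resulting 4x4 Cartan matrix is
[[2, -1, 0, 0], [-1, 2, -1, 0], [0, -1, 2, -1], [0, 0, -1, 2]].
All simple roots have the same length, so the diagram is simply laced. The associated Dynkin diagram is a chain of 4 nodes with single edges (A_4), so the type is A_4 (the algebra sl(5)).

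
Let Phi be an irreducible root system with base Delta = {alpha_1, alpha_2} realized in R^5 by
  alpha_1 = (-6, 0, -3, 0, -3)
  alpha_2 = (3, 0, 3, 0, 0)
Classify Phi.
G2

Compute the Cartan integers a_ij = 2(alpha_i, alpha_j)/(alpha_j, alpha_j); the resulting 2x2 Cartan matrix is
[[2, -3], [-1, 2]].
The roots have two lengths (squared-length ratio 3:1); the short ones are alpha_{2}. The associated Dynkin diagram is two nodes joined by a triple edge (G_2), so the type is G_2.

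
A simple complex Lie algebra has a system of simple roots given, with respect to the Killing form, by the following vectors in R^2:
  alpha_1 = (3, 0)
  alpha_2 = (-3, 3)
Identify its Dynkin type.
B_2

Compute the Cartan integers a_ij = 2(alpha_i, alpha_j)/(alpha_j, alpha_j); the resulting 2x2 Cartan matrix is
[[2, -1], [-2, 2]].
The roots have two lengths (squared-length ratio 2:1); the short ones are alpha_{1}. The associated Dynkin diagram is a chain of 2 nodes with a double edge at one end; the terminal node there is the unique short simple root (B_2), so the type is B_2 (the algebra so(5)).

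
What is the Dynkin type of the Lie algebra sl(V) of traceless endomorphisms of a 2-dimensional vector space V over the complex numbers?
A_1

This is sl(2), which has dimension 2^2 - 1 = 3 and rank 2 - 1 = 1 (a Cartan subalgebra is the diagonal traceless matrices). In the classification of classical Lie algebras, the special linear algebra sl(n+1) has type A_n; here n = 1, so the Dynkin diagram is a chain of 1 nodes with single edges (A_1). Hence the type is A_1.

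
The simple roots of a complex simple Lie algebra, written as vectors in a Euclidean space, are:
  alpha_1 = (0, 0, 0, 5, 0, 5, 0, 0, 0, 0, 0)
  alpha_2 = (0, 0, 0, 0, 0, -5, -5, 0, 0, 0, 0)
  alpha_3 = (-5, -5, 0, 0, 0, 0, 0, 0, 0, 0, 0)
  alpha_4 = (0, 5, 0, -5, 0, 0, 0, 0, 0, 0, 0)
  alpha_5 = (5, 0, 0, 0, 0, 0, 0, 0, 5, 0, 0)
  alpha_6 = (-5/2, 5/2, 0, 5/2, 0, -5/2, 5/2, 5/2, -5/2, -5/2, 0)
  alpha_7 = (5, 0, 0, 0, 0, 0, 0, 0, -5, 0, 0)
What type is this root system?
type E_7

Compute the Cartan integers a_ij = 2(alpha_i, alpha_j)/(alpha_j, alpha_j); the resulting 7x7 Cartan matrix is
[[2, -1, 0, -1, 0, 0, 0], [-1, 2, 0, 0, 0, 0, 0], [0, 0, 2, -1, -1, 0, -1], [-1, 0, -1, 2, 0, 0, 0], [0, 0, -1, 0, 2, -1, 0], [0, 0, 0, 0, -1, 2, 0], [0, 0, -1, 0, 0, 0, 2]].
All simple roots have the same length, so the diagram is simply laced. The associated Dynkin diagram is a chain of 6 nodes with one extra node attached to the third node from one end (E_7), so the type is E_7.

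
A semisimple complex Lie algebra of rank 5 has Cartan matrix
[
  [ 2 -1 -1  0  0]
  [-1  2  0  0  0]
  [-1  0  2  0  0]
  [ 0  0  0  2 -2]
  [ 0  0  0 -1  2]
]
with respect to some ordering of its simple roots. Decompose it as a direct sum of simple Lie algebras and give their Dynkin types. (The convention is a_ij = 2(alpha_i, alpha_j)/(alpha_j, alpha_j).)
The diagram associated to this matrix has two connected components: the simple roots {alpha_1, alpha_2, alpha_3} form a chain of 3 nodes with single edges (A_3), and {alpha_4, alpha_5} form a chain of 2 nodes with a double edge at one end; the terminal node there is the unique short simple root (B_2). A semisimple Lie algebra decomposes uniquely as the direct sum of simple ideals, one per connected component of its Dynkin diagram, so g ≅ A_3 ⊕ B_2 (dimension 15 + 10 = 25).

type A_3 + type B_2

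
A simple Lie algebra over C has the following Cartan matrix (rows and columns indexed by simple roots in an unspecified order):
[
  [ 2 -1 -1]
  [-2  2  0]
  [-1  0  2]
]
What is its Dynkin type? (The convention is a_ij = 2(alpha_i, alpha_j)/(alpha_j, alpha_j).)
type C_3

The matrix has rank 3 with 2's on the diagonal. Reading the off-diagonal entries as Dynkin edges (a single edge where a_ij = a_ji = -1; a double or triple edge where a_ij * a_ji = 2 or 3), the diagram is a chain of 3 nodes with a double edge at one end; the terminal node there is the unique long simple root (C_3). One simple-root ordering that puts it in standard form is (alpha_3, alpha_1, alpha_2). So the algebra is type C_3, i.e. sp(6).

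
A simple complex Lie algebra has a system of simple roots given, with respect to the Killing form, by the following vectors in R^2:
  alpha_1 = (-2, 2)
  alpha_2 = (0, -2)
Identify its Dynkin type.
Compute the Cartan integers a_ij = 2(alpha_i, alpha_j)/(alpha_j, alpha_j); the resulting 2x2 Cartan matrix is
[[2, -2], [-1, 2]].
The roots have two lengths (squared-length ratio 2:1); the short ones are alpha_{2}. The associated Dynkin diagram is a chain of 2 nodes with a double edge at one end; the terminal node there is the unique short simple root (B_2), so the type is B_2 (the algebra so(5)).

type B_2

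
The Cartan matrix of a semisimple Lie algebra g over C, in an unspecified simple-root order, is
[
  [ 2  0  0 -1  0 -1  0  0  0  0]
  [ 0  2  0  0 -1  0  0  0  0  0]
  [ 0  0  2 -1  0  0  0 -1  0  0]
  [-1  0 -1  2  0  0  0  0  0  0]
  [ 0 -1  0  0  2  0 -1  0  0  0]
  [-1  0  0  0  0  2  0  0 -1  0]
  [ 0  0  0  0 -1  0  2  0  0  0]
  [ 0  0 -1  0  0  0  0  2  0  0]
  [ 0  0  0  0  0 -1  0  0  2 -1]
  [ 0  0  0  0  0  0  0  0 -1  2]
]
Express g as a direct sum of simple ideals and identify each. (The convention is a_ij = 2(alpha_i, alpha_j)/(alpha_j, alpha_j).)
A3 ⊕ A7

The diagram associated to this matrix has two connected components: the simple roots {alpha_2, alpha_5, alpha_7} form a chain of 3 nodes with single edges (A_3), and {alpha_1, alpha_3, alpha_4, alpha_6, alpha_8, alpha_9, alpha_10} form a chain of 7 nodes with single edges (A_7). A semisimple Lie algebra decomposes uniquely as the direct sum of simple ideals, one per connected component of its Dynkin diagram, so g ≅ A_3 ⊕ A_7 (dimension 15 + 63 = 78).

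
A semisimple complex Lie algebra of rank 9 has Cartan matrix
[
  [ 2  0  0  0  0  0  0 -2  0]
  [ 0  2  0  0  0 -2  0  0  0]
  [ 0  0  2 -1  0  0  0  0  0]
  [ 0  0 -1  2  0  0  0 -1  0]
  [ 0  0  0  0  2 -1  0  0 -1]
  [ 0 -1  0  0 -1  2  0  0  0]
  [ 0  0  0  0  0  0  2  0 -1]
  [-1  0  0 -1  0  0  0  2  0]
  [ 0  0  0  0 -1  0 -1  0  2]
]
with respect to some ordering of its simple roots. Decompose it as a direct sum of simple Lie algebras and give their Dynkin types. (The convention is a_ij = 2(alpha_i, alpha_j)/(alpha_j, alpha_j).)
C4 + C5

The diagram associated to this matrix has two connected components: the simple roots {alpha_1, alpha_3, alpha_4, alpha_8} form a chain of 4 nodes with a double edge at one end; the terminal node there is the unique long simple root (C_4), and {alpha_2, alpha_5, alpha_6, alpha_7, alpha_9} form a chain of 5 nodes with a double edge at one end; the terminal node there is the unique long simple root (C_5). A semisimple Lie algebra decomposes uniquely as the direct sum of simple ideals, one per connected component of its Dynkin diagram, so g ≅ C_4 ⊕ C_5 (dimension 36 + 55 = 91).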